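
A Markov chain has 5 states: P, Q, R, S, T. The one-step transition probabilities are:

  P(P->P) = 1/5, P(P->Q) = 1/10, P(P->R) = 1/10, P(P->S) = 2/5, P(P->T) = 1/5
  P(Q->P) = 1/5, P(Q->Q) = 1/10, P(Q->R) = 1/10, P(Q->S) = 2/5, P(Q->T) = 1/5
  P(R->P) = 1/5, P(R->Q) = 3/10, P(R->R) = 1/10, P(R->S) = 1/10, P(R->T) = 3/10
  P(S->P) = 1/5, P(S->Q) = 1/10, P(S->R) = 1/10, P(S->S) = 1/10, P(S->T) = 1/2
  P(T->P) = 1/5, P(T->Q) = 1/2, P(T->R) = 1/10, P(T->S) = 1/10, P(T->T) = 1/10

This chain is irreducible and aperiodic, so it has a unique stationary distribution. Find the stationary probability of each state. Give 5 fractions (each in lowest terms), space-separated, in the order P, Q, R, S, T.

The stationary distribution satisfies pi = pi * P, i.e.:
  pi_P = 1/5*pi_P + 1/5*pi_Q + 1/5*pi_R + 1/5*pi_S + 1/5*pi_T
  pi_Q = 1/10*pi_P + 1/10*pi_Q + 3/10*pi_R + 1/10*pi_S + 1/2*pi_T
  pi_R = 1/10*pi_P + 1/10*pi_Q + 1/10*pi_R + 1/10*pi_S + 1/10*pi_T
  pi_S = 2/5*pi_P + 2/5*pi_Q + 1/10*pi_R + 1/10*pi_S + 1/10*pi_T
  pi_T = 1/5*pi_P + 1/5*pi_Q + 3/10*pi_R + 1/2*pi_S + 1/10*pi_T
with normalization: pi_P + pi_Q + pi_R + pi_S + pi_T = 1.

Using the first 4 balance equations plus normalization, the linear system A*pi = b is:
  [-4/5, 1/5, 1/5, 1/5, 1/5] . pi = 0
  [1/10, -9/10, 3/10, 1/10, 1/2] . pi = 0
  [1/10, 1/10, -9/10, 1/10, 1/10] . pi = 0
  [2/5, 2/5, 1/10, -9/10, 1/10] . pi = 0
  [1, 1, 1, 1, 1] . pi = 1

Solving yields:
  pi_P = 1/5
  pi_Q = 21/95
  pi_R = 1/10
  pi_S = 43/190
  pi_T = 24/95

Verification (pi * P):
  1/5*1/5 + 21/95*1/5 + 1/10*1/5 + 43/190*1/5 + 24/95*1/5 = 1/5 = pi_P  (ok)
  1/5*1/10 + 21/95*1/10 + 1/10*3/10 + 43/190*1/10 + 24/95*1/2 = 21/95 = pi_Q  (ok)
  1/5*1/10 + 21/95*1/10 + 1/10*1/10 + 43/190*1/10 + 24/95*1/10 = 1/10 = pi_R  (ok)
  1/5*2/5 + 21/95*2/5 + 1/10*1/10 + 43/190*1/10 + 24/95*1/10 = 43/190 = pi_S  (ok)
  1/5*1/5 + 21/95*1/5 + 1/10*3/10 + 43/190*1/2 + 24/95*1/10 = 24/95 = pi_T  (ok)

Answer: 1/5 21/95 1/10 43/190 24/95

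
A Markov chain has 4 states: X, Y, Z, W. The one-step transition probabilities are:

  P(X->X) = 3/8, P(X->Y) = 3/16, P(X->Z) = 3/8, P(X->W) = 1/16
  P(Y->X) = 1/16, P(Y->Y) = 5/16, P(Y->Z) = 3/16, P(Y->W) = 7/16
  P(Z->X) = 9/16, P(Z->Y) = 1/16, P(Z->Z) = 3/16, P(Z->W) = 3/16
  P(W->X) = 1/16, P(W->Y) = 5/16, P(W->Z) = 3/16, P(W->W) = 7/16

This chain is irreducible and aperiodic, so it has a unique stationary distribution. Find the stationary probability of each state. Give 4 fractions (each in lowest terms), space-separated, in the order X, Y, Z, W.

Answer: 5/19 67/304 9/38 85/304

Derivation:
The stationary distribution satisfies pi = pi * P, i.e.:
  pi_X = 3/8*pi_X + 1/16*pi_Y + 9/16*pi_Z + 1/16*pi_W
  pi_Y = 3/16*pi_X + 5/16*pi_Y + 1/16*pi_Z + 5/16*pi_W
  pi_Z = 3/8*pi_X + 3/16*pi_Y + 3/16*pi_Z + 3/16*pi_W
  pi_W = 1/16*pi_X + 7/16*pi_Y + 3/16*pi_Z + 7/16*pi_W
with normalization: pi_X + pi_Y + pi_Z + pi_W = 1.

Using the first 3 balance equations plus normalization, the linear system A*pi = b is:
  [-5/8, 1/16, 9/16, 1/16] . pi = 0
  [3/16, -11/16, 1/16, 5/16] . pi = 0
  [3/8, 3/16, -13/16, 3/16] . pi = 0
  [1, 1, 1, 1] . pi = 1

Solving yields:
  pi_X = 5/19
  pi_Y = 67/304
  pi_Z = 9/38
  pi_W = 85/304

Verification (pi * P):
  5/19*3/8 + 67/304*1/16 + 9/38*9/16 + 85/304*1/16 = 5/19 = pi_X  (ok)
  5/19*3/16 + 67/304*5/16 + 9/38*1/16 + 85/304*5/16 = 67/304 = pi_Y  (ok)
  5/19*3/8 + 67/304*3/16 + 9/38*3/16 + 85/304*3/16 = 9/38 = pi_Z  (ok)
  5/19*1/16 + 67/304*7/16 + 9/38*3/16 + 85/304*7/16 = 85/304 = pi_W  (ok)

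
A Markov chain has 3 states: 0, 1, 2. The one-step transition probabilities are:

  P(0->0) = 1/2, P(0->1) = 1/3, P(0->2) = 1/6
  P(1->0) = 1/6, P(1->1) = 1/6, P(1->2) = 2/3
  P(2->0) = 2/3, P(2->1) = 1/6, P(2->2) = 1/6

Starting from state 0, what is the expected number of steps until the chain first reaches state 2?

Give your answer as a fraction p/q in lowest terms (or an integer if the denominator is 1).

Let h_i = expected steps to first reach 2 from state i.
Boundary: h_2 = 0.
First-step equations for the other states:
  h_0 = 1 + 1/2*h_0 + 1/3*h_1 + 1/6*h_2
  h_1 = 1 + 1/6*h_0 + 1/6*h_1 + 2/3*h_2

Substituting h_2 = 0 and rearranging gives the linear system (I - Q) h = 1:
  [1/2, -1/3] . (h_0, h_1) = 1
  [-1/6, 5/6] . (h_0, h_1) = 1

Solving yields:
  h_0 = 42/13
  h_1 = 24/13

Starting state is 0, so the expected hitting time is h_0 = 42/13.

Answer: 42/13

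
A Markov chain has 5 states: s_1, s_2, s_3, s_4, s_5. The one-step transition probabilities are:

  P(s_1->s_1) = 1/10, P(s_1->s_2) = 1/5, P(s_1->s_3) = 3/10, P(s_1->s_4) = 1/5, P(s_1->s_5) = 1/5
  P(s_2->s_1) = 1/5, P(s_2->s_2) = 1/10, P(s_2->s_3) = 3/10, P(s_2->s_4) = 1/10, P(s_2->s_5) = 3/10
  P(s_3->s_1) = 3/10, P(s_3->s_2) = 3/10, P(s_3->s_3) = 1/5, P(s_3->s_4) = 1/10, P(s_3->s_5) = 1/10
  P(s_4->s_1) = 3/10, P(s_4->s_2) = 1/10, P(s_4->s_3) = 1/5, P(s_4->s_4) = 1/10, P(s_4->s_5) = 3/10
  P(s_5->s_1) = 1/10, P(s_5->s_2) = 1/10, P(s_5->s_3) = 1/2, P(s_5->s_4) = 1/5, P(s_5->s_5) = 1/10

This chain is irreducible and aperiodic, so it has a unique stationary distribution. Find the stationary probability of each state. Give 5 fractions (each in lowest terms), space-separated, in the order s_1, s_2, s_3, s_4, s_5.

The stationary distribution satisfies pi = pi * P, i.e.:
  pi_s_1 = 1/10*pi_s_1 + 1/5*pi_s_2 + 3/10*pi_s_3 + 3/10*pi_s_4 + 1/10*pi_s_5
  pi_s_2 = 1/5*pi_s_1 + 1/10*pi_s_2 + 3/10*pi_s_3 + 1/10*pi_s_4 + 1/10*pi_s_5
  pi_s_3 = 3/10*pi_s_1 + 3/10*pi_s_2 + 1/5*pi_s_3 + 1/5*pi_s_4 + 1/2*pi_s_5
  pi_s_4 = 1/5*pi_s_1 + 1/10*pi_s_2 + 1/10*pi_s_3 + 1/10*pi_s_4 + 1/5*pi_s_5
  pi_s_5 = 1/5*pi_s_1 + 3/10*pi_s_2 + 1/10*pi_s_3 + 3/10*pi_s_4 + 1/10*pi_s_5
with normalization: pi_s_1 + pi_s_2 + pi_s_3 + pi_s_4 + pi_s_5 = 1.

Using the first 4 balance equations plus normalization, the linear system A*pi = b is:
  [-9/10, 1/5, 3/10, 3/10, 1/10] . pi = 0
  [1/5, -9/10, 3/10, 1/10, 1/10] . pi = 0
  [3/10, 3/10, -4/5, 1/5, 1/2] . pi = 0
  [1/5, 1/10, 1/10, -9/10, 1/5] . pi = 0
  [1, 1, 1, 1, 1] . pi = 1

Solving yields:
  pi_s_1 = 251/1228
  pi_s_2 = 55/307
  pi_s_3 = 721/2456
  pi_s_4 = 341/2456
  pi_s_5 = 113/614

Verification (pi * P):
  251/1228*1/10 + 55/307*1/5 + 721/2456*3/10 + 341/2456*3/10 + 113/614*1/10 = 251/1228 = pi_s_1  (ok)
  251/1228*1/5 + 55/307*1/10 + 721/2456*3/10 + 341/2456*1/10 + 113/614*1/10 = 55/307 = pi_s_2  (ok)
  251/1228*3/10 + 55/307*3/10 + 721/2456*1/5 + 341/2456*1/5 + 113/614*1/2 = 721/2456 = pi_s_3  (ok)
  251/1228*1/5 + 55/307*1/10 + 721/2456*1/10 + 341/2456*1/10 + 113/614*1/5 = 341/2456 = pi_s_4  (ok)
  251/1228*1/5 + 55/307*3/10 + 721/2456*1/10 + 341/2456*3/10 + 113/614*1/10 = 113/614 = pi_s_5  (ok)

Answer: 251/1228 55/307 721/2456 341/2456 113/614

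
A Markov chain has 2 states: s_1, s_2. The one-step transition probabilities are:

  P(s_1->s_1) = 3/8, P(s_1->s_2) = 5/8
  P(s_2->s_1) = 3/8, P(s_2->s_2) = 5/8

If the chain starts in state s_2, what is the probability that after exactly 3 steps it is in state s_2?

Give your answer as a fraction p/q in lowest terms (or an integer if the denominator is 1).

Answer: 5/8

Derivation:
Computing P^3 by repeated multiplication:
P^1 =
  s_1: [3/8, 5/8]
  s_2: [3/8, 5/8]
P^2 =
  s_1: [3/8, 5/8]
  s_2: [3/8, 5/8]
P^3 =
  s_1: [3/8, 5/8]
  s_2: [3/8, 5/8]

(P^3)[s_2 -> s_2] = 5/8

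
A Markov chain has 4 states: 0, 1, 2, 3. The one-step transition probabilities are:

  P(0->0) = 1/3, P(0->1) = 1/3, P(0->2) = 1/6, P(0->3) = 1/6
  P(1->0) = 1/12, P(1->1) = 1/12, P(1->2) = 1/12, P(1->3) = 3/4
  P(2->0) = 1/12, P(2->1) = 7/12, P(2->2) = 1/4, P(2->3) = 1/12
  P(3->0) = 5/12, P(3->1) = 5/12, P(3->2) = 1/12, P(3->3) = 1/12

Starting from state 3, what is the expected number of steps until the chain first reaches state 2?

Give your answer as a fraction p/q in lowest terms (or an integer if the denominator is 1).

Let h_i = expected steps to first reach 2 from state i.
Boundary: h_2 = 0.
First-step equations for the other states:
  h_0 = 1 + 1/3*h_0 + 1/3*h_1 + 1/6*h_2 + 1/6*h_3
  h_1 = 1 + 1/12*h_0 + 1/12*h_1 + 1/12*h_2 + 3/4*h_3
  h_3 = 1 + 5/12*h_0 + 5/12*h_1 + 1/12*h_2 + 1/12*h_3

Substituting h_2 = 0 and rearranging gives the linear system (I - Q) h = 1:
  [2/3, -1/3, -1/6] . (h_0, h_1, h_3) = 1
  [-1/12, 11/12, -3/4] . (h_0, h_1, h_3) = 1
  [-5/12, -5/12, 11/12] . (h_0, h_1, h_3) = 1

Solving yields:
  h_0 = 94/11
  h_1 = 104/11
  h_3 = 102/11

Starting state is 3, so the expected hitting time is h_3 = 102/11.

Answer: 102/11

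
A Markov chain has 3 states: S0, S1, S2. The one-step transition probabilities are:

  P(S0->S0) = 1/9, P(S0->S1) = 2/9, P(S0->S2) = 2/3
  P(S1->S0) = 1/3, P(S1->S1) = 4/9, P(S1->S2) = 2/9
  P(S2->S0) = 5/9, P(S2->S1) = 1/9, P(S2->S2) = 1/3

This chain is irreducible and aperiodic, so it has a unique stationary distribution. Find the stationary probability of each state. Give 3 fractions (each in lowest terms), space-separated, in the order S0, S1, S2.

The stationary distribution satisfies pi = pi * P, i.e.:
  pi_S0 = 1/9*pi_S0 + 1/3*pi_S1 + 5/9*pi_S2
  pi_S1 = 2/9*pi_S0 + 4/9*pi_S1 + 1/9*pi_S2
  pi_S2 = 2/3*pi_S0 + 2/9*pi_S1 + 1/3*pi_S2
with normalization: pi_S0 + pi_S1 + pi_S2 = 1.

Using the first 2 balance equations plus normalization, the linear system A*pi = b is:
  [-8/9, 1/3, 5/9] . pi = 0
  [2/9, -5/9, 1/9] . pi = 0
  [1, 1, 1] . pi = 1

Solving yields:
  pi_S0 = 7/20
  pi_S1 = 9/40
  pi_S2 = 17/40

Verification (pi * P):
  7/20*1/9 + 9/40*1/3 + 17/40*5/9 = 7/20 = pi_S0  (ok)
  7/20*2/9 + 9/40*4/9 + 17/40*1/9 = 9/40 = pi_S1  (ok)
  7/20*2/3 + 9/40*2/9 + 17/40*1/3 = 17/40 = pi_S2  (ok)

Answer: 7/20 9/40 17/40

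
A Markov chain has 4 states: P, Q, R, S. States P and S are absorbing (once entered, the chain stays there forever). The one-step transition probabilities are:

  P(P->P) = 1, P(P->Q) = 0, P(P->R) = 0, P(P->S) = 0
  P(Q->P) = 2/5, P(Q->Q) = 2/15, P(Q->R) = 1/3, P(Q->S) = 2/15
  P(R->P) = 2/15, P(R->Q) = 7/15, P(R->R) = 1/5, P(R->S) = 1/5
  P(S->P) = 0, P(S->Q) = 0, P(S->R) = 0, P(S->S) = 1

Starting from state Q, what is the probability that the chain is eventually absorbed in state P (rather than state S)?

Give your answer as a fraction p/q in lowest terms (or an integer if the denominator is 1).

Let a_i = P(absorbed in P | start in state i).
Boundary conditions: a_P = 1, a_S = 0.
For each transient state i, a_i = sum_j P(i->j) * a_j:
  a_Q = 2/5*a_P + 2/15*a_Q + 1/3*a_R + 2/15*a_S
  a_R = 2/15*a_P + 7/15*a_Q + 1/5*a_R + 1/5*a_S

Substituting a_P = 1 and a_S = 0, rearrange to (I - Q) a = r where r[i] = P(i -> P):
  [13/15, -1/3] . (a_Q, a_R) = 2/5
  [-7/15, 4/5] . (a_Q, a_R) = 2/15

Solving yields:
  a_Q = 82/121
  a_R = 68/121

Starting state is Q, so the absorption probability is a_Q = 82/121.

Answer: 82/121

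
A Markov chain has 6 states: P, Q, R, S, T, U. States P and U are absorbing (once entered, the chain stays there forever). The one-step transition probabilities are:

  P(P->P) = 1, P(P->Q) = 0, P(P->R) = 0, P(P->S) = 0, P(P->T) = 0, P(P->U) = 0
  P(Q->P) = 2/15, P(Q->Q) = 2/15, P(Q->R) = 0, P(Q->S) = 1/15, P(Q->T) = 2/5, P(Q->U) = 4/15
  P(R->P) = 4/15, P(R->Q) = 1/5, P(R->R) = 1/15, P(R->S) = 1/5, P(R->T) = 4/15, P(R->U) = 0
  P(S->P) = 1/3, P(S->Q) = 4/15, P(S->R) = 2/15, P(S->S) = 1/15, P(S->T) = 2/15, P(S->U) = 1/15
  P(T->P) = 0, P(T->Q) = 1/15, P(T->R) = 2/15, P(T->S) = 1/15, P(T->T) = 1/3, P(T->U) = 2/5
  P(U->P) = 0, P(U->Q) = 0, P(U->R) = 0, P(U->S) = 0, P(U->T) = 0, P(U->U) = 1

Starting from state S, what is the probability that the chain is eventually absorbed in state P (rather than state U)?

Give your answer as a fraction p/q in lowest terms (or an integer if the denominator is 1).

Answer: 887/1652

Derivation:
Let a_i = P(absorbed in P | start in state i).
Boundary conditions: a_P = 1, a_U = 0.
For each transient state i, a_i = sum_j P(i->j) * a_j:
  a_Q = 2/15*a_P + 2/15*a_Q + 0*a_R + 1/15*a_S + 2/5*a_T + 4/15*a_U
  a_R = 4/15*a_P + 1/5*a_Q + 1/15*a_R + 1/5*a_S + 4/15*a_T + 0*a_U
  a_S = 1/3*a_P + 4/15*a_Q + 2/15*a_R + 1/15*a_S + 2/15*a_T + 1/15*a_U
  a_T = 0*a_P + 1/15*a_Q + 2/15*a_R + 1/15*a_S + 1/3*a_T + 2/5*a_U

Substituting a_P = 1 and a_U = 0, rearrange to (I - Q) a = r where r[i] = P(i -> P):
  [13/15, 0, -1/15, -2/5] . (a_Q, a_R, a_S, a_T) = 2/15
  [-1/5, 14/15, -1/5, -4/15] . (a_Q, a_R, a_S, a_T) = 4/15
  [-4/15, -2/15, 14/15, -2/15] . (a_Q, a_R, a_S, a_T) = 1/3
  [-1/15, -2/15, -1/15, 2/3] . (a_Q, a_R, a_S, a_T) = 0

Solving yields:
  a_Q = 463/1652
  a_R = 2545/4956
  a_S = 887/1652
  a_T = 457/2478

Starting state is S, so the absorption probability is a_S = 887/1652.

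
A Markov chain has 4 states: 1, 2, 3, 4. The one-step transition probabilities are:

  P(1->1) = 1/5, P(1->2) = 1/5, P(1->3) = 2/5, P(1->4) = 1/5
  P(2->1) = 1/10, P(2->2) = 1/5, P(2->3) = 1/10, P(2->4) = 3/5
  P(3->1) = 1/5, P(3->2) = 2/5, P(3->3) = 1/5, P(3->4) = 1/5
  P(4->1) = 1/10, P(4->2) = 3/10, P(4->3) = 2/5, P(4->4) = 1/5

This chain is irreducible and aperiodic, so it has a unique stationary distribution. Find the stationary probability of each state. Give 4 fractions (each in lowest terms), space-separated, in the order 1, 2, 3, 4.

The stationary distribution satisfies pi = pi * P, i.e.:
  pi_1 = 1/5*pi_1 + 1/10*pi_2 + 1/5*pi_3 + 1/10*pi_4
  pi_2 = 1/5*pi_1 + 1/5*pi_2 + 2/5*pi_3 + 3/10*pi_4
  pi_3 = 2/5*pi_1 + 1/10*pi_2 + 1/5*pi_3 + 2/5*pi_4
  pi_4 = 1/5*pi_1 + 3/5*pi_2 + 1/5*pi_3 + 1/5*pi_4
with normalization: pi_1 + pi_2 + pi_3 + pi_4 = 1.

Using the first 3 balance equations plus normalization, the linear system A*pi = b is:
  [-4/5, 1/10, 1/5, 1/10] . pi = 0
  [1/5, -4/5, 2/5, 3/10] . pi = 0
  [2/5, 1/10, -4/5, 2/5] . pi = 0
  [1, 1, 1, 1] . pi = 1

Solving yields:
  pi_1 = 85/606
  pi_2 = 86/303
  pi_3 = 53/202
  pi_4 = 95/303

Verification (pi * P):
  85/606*1/5 + 86/303*1/10 + 53/202*1/5 + 95/303*1/10 = 85/606 = pi_1  (ok)
  85/606*1/5 + 86/303*1/5 + 53/202*2/5 + 95/303*3/10 = 86/303 = pi_2  (ok)
  85/606*2/5 + 86/303*1/10 + 53/202*1/5 + 95/303*2/5 = 53/202 = pi_3  (ok)
  85/606*1/5 + 86/303*3/5 + 53/202*1/5 + 95/303*1/5 = 95/303 = pi_4  (ok)

Answer: 85/606 86/303 53/202 95/303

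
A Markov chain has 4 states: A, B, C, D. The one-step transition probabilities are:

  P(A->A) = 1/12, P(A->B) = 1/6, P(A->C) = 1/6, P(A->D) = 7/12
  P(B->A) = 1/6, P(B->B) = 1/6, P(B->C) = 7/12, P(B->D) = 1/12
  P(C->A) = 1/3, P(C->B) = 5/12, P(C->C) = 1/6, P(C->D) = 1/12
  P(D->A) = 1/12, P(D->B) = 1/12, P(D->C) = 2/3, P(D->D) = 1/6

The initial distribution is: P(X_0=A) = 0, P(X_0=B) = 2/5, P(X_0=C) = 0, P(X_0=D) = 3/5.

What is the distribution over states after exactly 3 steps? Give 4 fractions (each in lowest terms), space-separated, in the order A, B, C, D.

Answer: 311/1728 1939/8640 323/864 479/2160

Derivation:
Propagating the distribution step by step (d_{t+1} = d_t * P):
d_0 = (A=0, B=2/5, C=0, D=3/5)
  d_1[A] = 0*1/12 + 2/5*1/6 + 0*1/3 + 3/5*1/12 = 7/60
  d_1[B] = 0*1/6 + 2/5*1/6 + 0*5/12 + 3/5*1/12 = 7/60
  d_1[C] = 0*1/6 + 2/5*7/12 + 0*1/6 + 3/5*2/3 = 19/30
  d_1[D] = 0*7/12 + 2/5*1/12 + 0*1/12 + 3/5*1/6 = 2/15
d_1 = (A=7/60, B=7/60, C=19/30, D=2/15)
  d_2[A] = 7/60*1/12 + 7/60*1/6 + 19/30*1/3 + 2/15*1/12 = 181/720
  d_2[B] = 7/60*1/6 + 7/60*1/6 + 19/30*5/12 + 2/15*1/12 = 113/360
  d_2[C] = 7/60*1/6 + 7/60*7/12 + 19/30*1/6 + 2/15*2/3 = 203/720
  d_2[D] = 7/60*7/12 + 7/60*1/12 + 19/30*1/12 + 2/15*1/6 = 11/72
d_2 = (A=181/720, B=113/360, C=203/720, D=11/72)
  d_3[A] = 181/720*1/12 + 113/360*1/6 + 203/720*1/3 + 11/72*1/12 = 311/1728
  d_3[B] = 181/720*1/6 + 113/360*1/6 + 203/720*5/12 + 11/72*1/12 = 1939/8640
  d_3[C] = 181/720*1/6 + 113/360*7/12 + 203/720*1/6 + 11/72*2/3 = 323/864
  d_3[D] = 181/720*7/12 + 113/360*1/12 + 203/720*1/12 + 11/72*1/6 = 479/2160
d_3 = (A=311/1728, B=1939/8640, C=323/864, D=479/2160)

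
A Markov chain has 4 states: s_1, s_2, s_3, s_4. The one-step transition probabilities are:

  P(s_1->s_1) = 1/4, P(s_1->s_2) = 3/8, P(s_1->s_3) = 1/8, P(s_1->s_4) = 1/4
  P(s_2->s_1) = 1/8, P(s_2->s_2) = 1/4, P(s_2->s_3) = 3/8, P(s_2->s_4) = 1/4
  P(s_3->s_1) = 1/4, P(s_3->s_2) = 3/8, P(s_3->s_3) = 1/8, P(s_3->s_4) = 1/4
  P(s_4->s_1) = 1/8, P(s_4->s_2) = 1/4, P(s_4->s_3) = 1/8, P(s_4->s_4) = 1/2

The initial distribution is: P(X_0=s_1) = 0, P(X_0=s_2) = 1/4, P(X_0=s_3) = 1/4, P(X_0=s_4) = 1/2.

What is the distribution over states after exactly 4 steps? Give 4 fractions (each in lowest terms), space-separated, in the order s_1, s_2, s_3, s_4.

Answer: 2803/16384 4851/16384 1629/8192 171/512

Derivation:
Propagating the distribution step by step (d_{t+1} = d_t * P):
d_0 = (s_1=0, s_2=1/4, s_3=1/4, s_4=1/2)
  d_1[s_1] = 0*1/4 + 1/4*1/8 + 1/4*1/4 + 1/2*1/8 = 5/32
  d_1[s_2] = 0*3/8 + 1/4*1/4 + 1/4*3/8 + 1/2*1/4 = 9/32
  d_1[s_3] = 0*1/8 + 1/4*3/8 + 1/4*1/8 + 1/2*1/8 = 3/16
  d_1[s_4] = 0*1/4 + 1/4*1/4 + 1/4*1/4 + 1/2*1/2 = 3/8
d_1 = (s_1=5/32, s_2=9/32, s_3=3/16, s_4=3/8)
  d_2[s_1] = 5/32*1/4 + 9/32*1/8 + 3/16*1/4 + 3/8*1/8 = 43/256
  d_2[s_2] = 5/32*3/8 + 9/32*1/4 + 3/16*3/8 + 3/8*1/4 = 75/256
  d_2[s_3] = 5/32*1/8 + 9/32*3/8 + 3/16*1/8 + 3/8*1/8 = 25/128
  d_2[s_4] = 5/32*1/4 + 9/32*1/4 + 3/16*1/4 + 3/8*1/2 = 11/32
d_2 = (s_1=43/256, s_2=75/256, s_3=25/128, s_4=11/32)
  d_3[s_1] = 43/256*1/4 + 75/256*1/8 + 25/128*1/4 + 11/32*1/8 = 349/2048
  d_3[s_2] = 43/256*3/8 + 75/256*1/4 + 25/128*3/8 + 11/32*1/4 = 605/2048
  d_3[s_3] = 43/256*1/8 + 75/256*3/8 + 25/128*1/8 + 11/32*1/8 = 203/1024
  d_3[s_4] = 43/256*1/4 + 75/256*1/4 + 25/128*1/4 + 11/32*1/2 = 43/128
d_3 = (s_1=349/2048, s_2=605/2048, s_3=203/1024, s_4=43/128)
  d_4[s_1] = 349/2048*1/4 + 605/2048*1/8 + 203/1024*1/4 + 43/128*1/8 = 2803/16384
  d_4[s_2] = 349/2048*3/8 + 605/2048*1/4 + 203/1024*3/8 + 43/128*1/4 = 4851/16384
  d_4[s_3] = 349/2048*1/8 + 605/2048*3/8 + 203/1024*1/8 + 43/128*1/8 = 1629/8192
  d_4[s_4] = 349/2048*1/4 + 605/2048*1/4 + 203/1024*1/4 + 43/128*1/2 = 171/512
d_4 = (s_1=2803/16384, s_2=4851/16384, s_3=1629/8192, s_4=171/512)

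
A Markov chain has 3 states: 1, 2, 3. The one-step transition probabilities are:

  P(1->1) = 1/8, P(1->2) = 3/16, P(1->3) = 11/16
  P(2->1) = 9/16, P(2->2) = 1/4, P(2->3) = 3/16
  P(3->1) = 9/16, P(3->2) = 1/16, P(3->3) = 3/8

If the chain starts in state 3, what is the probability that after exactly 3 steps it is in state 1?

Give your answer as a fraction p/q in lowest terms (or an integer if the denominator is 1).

Computing P^3 by repeated multiplication:
P^1 =
  1: [1/8, 3/16, 11/16]
  2: [9/16, 1/4, 3/16]
  3: [9/16, 1/16, 3/8]
P^2 =
  1: [65/128, 29/256, 97/256]
  2: [81/256, 23/128, 129/256]
  3: [81/256, 37/256, 69/128]
P^3 =
  1: [697/2048, 603/4096, 2099/4096]
  2: [1737/4096, 139/1024, 1803/4096]
  3: [1737/4096, 529/4096, 915/2048]

(P^3)[3 -> 1] = 1737/4096

Answer: 1737/4096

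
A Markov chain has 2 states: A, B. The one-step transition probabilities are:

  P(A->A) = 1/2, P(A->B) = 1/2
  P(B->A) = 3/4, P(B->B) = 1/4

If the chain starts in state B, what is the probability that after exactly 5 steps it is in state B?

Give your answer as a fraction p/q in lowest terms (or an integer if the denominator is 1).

Computing P^5 by repeated multiplication:
P^1 =
  A: [1/2, 1/2]
  B: [3/4, 1/4]
P^2 =
  A: [5/8, 3/8]
  B: [9/16, 7/16]
P^3 =
  A: [19/32, 13/32]
  B: [39/64, 25/64]
P^4 =
  A: [77/128, 51/128]
  B: [153/256, 103/256]
P^5 =
  A: [307/512, 205/512]
  B: [615/1024, 409/1024]

(P^5)[B -> B] = 409/1024

Answer: 409/1024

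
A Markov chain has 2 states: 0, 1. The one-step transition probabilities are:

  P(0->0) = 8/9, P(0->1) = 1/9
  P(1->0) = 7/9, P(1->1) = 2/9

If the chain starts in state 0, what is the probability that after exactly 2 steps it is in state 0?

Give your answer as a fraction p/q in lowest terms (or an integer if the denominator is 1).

Computing P^2 by repeated multiplication:
P^1 =
  0: [8/9, 1/9]
  1: [7/9, 2/9]
P^2 =
  0: [71/81, 10/81]
  1: [70/81, 11/81]

(P^2)[0 -> 0] = 71/81

Answer: 71/81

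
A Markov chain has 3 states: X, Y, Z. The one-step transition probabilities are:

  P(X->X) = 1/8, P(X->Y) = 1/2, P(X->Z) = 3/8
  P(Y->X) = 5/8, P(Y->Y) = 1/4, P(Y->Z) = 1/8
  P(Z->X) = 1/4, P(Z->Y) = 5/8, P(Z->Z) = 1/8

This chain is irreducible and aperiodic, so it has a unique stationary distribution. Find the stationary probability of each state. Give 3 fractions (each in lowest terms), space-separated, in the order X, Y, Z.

Answer: 37/102 43/102 11/51

Derivation:
The stationary distribution satisfies pi = pi * P, i.e.:
  pi_X = 1/8*pi_X + 5/8*pi_Y + 1/4*pi_Z
  pi_Y = 1/2*pi_X + 1/4*pi_Y + 5/8*pi_Z
  pi_Z = 3/8*pi_X + 1/8*pi_Y + 1/8*pi_Z
with normalization: pi_X + pi_Y + pi_Z = 1.

Using the first 2 balance equations plus normalization, the linear system A*pi = b is:
  [-7/8, 5/8, 1/4] . pi = 0
  [1/2, -3/4, 5/8] . pi = 0
  [1, 1, 1] . pi = 1

Solving yields:
  pi_X = 37/102
  pi_Y = 43/102
  pi_Z = 11/51

Verification (pi * P):
  37/102*1/8 + 43/102*5/8 + 11/51*1/4 = 37/102 = pi_X  (ok)
  37/102*1/2 + 43/102*1/4 + 11/51*5/8 = 43/102 = pi_Y  (ok)
  37/102*3/8 + 43/102*1/8 + 11/51*1/8 = 11/51 = pi_Z  (ok)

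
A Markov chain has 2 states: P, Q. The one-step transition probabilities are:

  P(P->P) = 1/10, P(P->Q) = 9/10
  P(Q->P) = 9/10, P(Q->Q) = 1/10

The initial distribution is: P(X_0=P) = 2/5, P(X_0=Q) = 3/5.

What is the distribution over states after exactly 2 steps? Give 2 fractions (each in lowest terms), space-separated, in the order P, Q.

Propagating the distribution step by step (d_{t+1} = d_t * P):
d_0 = (P=2/5, Q=3/5)
  d_1[P] = 2/5*1/10 + 3/5*9/10 = 29/50
  d_1[Q] = 2/5*9/10 + 3/5*1/10 = 21/50
d_1 = (P=29/50, Q=21/50)
  d_2[P] = 29/50*1/10 + 21/50*9/10 = 109/250
  d_2[Q] = 29/50*9/10 + 21/50*1/10 = 141/250
d_2 = (P=109/250, Q=141/250)

Answer: 109/250 141/250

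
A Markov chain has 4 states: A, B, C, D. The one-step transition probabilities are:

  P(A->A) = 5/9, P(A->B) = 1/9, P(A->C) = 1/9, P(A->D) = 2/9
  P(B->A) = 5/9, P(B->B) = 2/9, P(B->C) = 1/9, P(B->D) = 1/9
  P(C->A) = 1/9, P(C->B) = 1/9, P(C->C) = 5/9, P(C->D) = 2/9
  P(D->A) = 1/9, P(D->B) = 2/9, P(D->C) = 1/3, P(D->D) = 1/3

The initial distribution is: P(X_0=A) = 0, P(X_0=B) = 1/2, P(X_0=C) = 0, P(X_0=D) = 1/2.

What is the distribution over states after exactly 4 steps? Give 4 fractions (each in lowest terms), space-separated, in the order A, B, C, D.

Answer: 2173/6561 112/729 1867/6561 1513/6561

Derivation:
Propagating the distribution step by step (d_{t+1} = d_t * P):
d_0 = (A=0, B=1/2, C=0, D=1/2)
  d_1[A] = 0*5/9 + 1/2*5/9 + 0*1/9 + 1/2*1/9 = 1/3
  d_1[B] = 0*1/9 + 1/2*2/9 + 0*1/9 + 1/2*2/9 = 2/9
  d_1[C] = 0*1/9 + 1/2*1/9 + 0*5/9 + 1/2*1/3 = 2/9
  d_1[D] = 0*2/9 + 1/2*1/9 + 0*2/9 + 1/2*1/3 = 2/9
d_1 = (A=1/3, B=2/9, C=2/9, D=2/9)
  d_2[A] = 1/3*5/9 + 2/9*5/9 + 2/9*1/9 + 2/9*1/9 = 29/81
  d_2[B] = 1/3*1/9 + 2/9*2/9 + 2/9*1/9 + 2/9*2/9 = 13/81
  d_2[C] = 1/3*1/9 + 2/9*1/9 + 2/9*5/9 + 2/9*1/3 = 7/27
  d_2[D] = 1/3*2/9 + 2/9*1/9 + 2/9*2/9 + 2/9*1/3 = 2/9
d_2 = (A=29/81, B=13/81, C=7/27, D=2/9)
  d_3[A] = 29/81*5/9 + 13/81*5/9 + 7/27*1/9 + 2/9*1/9 = 83/243
  d_3[B] = 29/81*1/9 + 13/81*2/9 + 7/27*1/9 + 2/9*2/9 = 112/729
  d_3[C] = 29/81*1/9 + 13/81*1/9 + 7/27*5/9 + 2/9*1/3 = 67/243
  d_3[D] = 29/81*2/9 + 13/81*1/9 + 7/27*2/9 + 2/9*1/3 = 167/729
d_3 = (A=83/243, B=112/729, C=67/243, D=167/729)
  d_4[A] = 83/243*5/9 + 112/729*5/9 + 67/243*1/9 + 167/729*1/9 = 2173/6561
  d_4[B] = 83/243*1/9 + 112/729*2/9 + 67/243*1/9 + 167/729*2/9 = 112/729
  d_4[C] = 83/243*1/9 + 112/729*1/9 + 67/243*5/9 + 167/729*1/3 = 1867/6561
  d_4[D] = 83/243*2/9 + 112/729*1/9 + 67/243*2/9 + 167/729*1/3 = 1513/6561
d_4 = (A=2173/6561, B=112/729, C=1867/6561, D=1513/6561)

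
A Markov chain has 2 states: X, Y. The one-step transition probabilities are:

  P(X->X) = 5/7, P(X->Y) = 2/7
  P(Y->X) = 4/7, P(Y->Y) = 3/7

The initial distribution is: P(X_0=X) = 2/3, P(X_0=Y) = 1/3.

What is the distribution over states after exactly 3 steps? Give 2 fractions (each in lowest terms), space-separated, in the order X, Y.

Answer: 2/3 1/3

Derivation:
Propagating the distribution step by step (d_{t+1} = d_t * P):
d_0 = (X=2/3, Y=1/3)
  d_1[X] = 2/3*5/7 + 1/3*4/7 = 2/3
  d_1[Y] = 2/3*2/7 + 1/3*3/7 = 1/3
d_1 = (X=2/3, Y=1/3)
  d_2[X] = 2/3*5/7 + 1/3*4/7 = 2/3
  d_2[Y] = 2/3*2/7 + 1/3*3/7 = 1/3
d_2 = (X=2/3, Y=1/3)
  d_3[X] = 2/3*5/7 + 1/3*4/7 = 2/3
  d_3[Y] = 2/3*2/7 + 1/3*3/7 = 1/3
d_3 = (X=2/3, Y=1/3)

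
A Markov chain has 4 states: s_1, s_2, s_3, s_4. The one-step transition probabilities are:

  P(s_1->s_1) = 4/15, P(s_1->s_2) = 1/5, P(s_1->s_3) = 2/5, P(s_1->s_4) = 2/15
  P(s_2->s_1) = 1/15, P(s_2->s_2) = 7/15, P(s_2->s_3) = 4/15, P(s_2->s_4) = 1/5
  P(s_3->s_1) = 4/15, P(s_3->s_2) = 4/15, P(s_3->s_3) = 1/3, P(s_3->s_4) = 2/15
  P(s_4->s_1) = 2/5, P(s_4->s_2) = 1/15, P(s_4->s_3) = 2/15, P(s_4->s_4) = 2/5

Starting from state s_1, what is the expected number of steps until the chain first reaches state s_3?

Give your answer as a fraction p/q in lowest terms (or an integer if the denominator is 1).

Let h_i = expected steps to first reach s_3 from state i.
Boundary: h_s_3 = 0.
First-step equations for the other states:
  h_s_1 = 1 + 4/15*h_s_1 + 1/5*h_s_2 + 2/5*h_s_3 + 2/15*h_s_4
  h_s_2 = 1 + 1/15*h_s_1 + 7/15*h_s_2 + 4/15*h_s_3 + 1/5*h_s_4
  h_s_4 = 1 + 2/5*h_s_1 + 1/15*h_s_2 + 2/15*h_s_3 + 2/5*h_s_4

Substituting h_s_3 = 0 and rearranging gives the linear system (I - Q) h = 1:
  [11/15, -1/5, -2/15] . (h_s_1, h_s_2, h_s_4) = 1
  [-1/15, 8/15, -1/5] . (h_s_1, h_s_2, h_s_4) = 1
  [-2/5, -1/15, 3/5] . (h_s_1, h_s_2, h_s_4) = 1

Solving yields:
  h_s_1 = 369/116
  h_s_2 = 447/116
  h_s_4 = 489/116

Starting state is s_1, so the expected hitting time is h_s_1 = 369/116.

Answer: 369/116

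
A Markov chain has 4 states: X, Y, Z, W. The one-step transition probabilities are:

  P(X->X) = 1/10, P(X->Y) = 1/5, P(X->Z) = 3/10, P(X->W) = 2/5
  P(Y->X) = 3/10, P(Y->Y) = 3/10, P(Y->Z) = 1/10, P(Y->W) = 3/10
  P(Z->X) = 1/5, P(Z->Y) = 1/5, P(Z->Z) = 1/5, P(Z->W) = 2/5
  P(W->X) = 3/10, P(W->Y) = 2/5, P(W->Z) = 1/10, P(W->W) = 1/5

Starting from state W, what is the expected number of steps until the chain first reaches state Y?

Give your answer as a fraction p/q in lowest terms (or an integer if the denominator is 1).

Let h_i = expected steps to first reach Y from state i.
Boundary: h_Y = 0.
First-step equations for the other states:
  h_X = 1 + 1/10*h_X + 1/5*h_Y + 3/10*h_Z + 2/5*h_W
  h_Z = 1 + 1/5*h_X + 1/5*h_Y + 1/5*h_Z + 2/5*h_W
  h_W = 1 + 3/10*h_X + 2/5*h_Y + 1/10*h_Z + 1/5*h_W

Substituting h_Y = 0 and rearranging gives the linear system (I - Q) h = 1:
  [9/10, -3/10, -2/5] . (h_X, h_Z, h_W) = 1
  [-1/5, 4/5, -2/5] . (h_X, h_Z, h_W) = 1
  [-3/10, -1/10, 4/5] . (h_X, h_Z, h_W) = 1

Solving yields:
  h_X = 15/4
  h_Z = 15/4
  h_W = 25/8

Starting state is W, so the expected hitting time is h_W = 25/8.

Answer: 25/8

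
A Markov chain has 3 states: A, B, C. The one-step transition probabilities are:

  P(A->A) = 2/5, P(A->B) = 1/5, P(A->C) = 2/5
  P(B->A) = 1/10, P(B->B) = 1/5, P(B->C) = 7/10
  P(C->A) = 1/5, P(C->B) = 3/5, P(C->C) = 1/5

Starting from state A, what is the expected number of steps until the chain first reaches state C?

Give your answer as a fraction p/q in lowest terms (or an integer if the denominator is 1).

Let h_i = expected steps to first reach C from state i.
Boundary: h_C = 0.
First-step equations for the other states:
  h_A = 1 + 2/5*h_A + 1/5*h_B + 2/5*h_C
  h_B = 1 + 1/10*h_A + 1/5*h_B + 7/10*h_C

Substituting h_C = 0 and rearranging gives the linear system (I - Q) h = 1:
  [3/5, -1/5] . (h_A, h_B) = 1
  [-1/10, 4/5] . (h_A, h_B) = 1

Solving yields:
  h_A = 50/23
  h_B = 35/23

Starting state is A, so the expected hitting time is h_A = 50/23.

Answer: 50/23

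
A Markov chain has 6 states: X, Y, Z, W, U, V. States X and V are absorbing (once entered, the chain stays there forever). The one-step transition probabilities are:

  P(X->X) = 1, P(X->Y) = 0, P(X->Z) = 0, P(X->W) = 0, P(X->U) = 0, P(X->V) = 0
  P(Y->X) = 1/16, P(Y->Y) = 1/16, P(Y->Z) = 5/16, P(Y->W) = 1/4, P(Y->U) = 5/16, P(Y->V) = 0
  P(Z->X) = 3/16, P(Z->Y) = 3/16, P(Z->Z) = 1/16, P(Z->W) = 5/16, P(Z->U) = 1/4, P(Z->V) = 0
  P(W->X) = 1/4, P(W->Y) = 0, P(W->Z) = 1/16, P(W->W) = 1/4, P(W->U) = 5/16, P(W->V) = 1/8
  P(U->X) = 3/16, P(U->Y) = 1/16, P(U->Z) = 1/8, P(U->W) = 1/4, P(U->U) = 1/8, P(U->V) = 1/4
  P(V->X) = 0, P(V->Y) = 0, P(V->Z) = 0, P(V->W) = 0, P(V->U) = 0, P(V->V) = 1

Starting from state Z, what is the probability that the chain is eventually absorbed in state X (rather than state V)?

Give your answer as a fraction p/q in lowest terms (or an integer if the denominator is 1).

Answer: 8489/12668

Derivation:
Let a_i = P(absorbed in X | start in state i).
Boundary conditions: a_X = 1, a_V = 0.
For each transient state i, a_i = sum_j P(i->j) * a_j:
  a_Y = 1/16*a_X + 1/16*a_Y + 5/16*a_Z + 1/4*a_W + 5/16*a_U + 0*a_V
  a_Z = 3/16*a_X + 3/16*a_Y + 1/16*a_Z + 5/16*a_W + 1/4*a_U + 0*a_V
  a_W = 1/4*a_X + 0*a_Y + 1/16*a_Z + 1/4*a_W + 5/16*a_U + 1/8*a_V
  a_U = 3/16*a_X + 1/16*a_Y + 1/8*a_Z + 1/4*a_W + 1/8*a_U + 1/4*a_V

Substituting a_X = 1 and a_V = 0, rearrange to (I - Q) a = r where r[i] = P(i -> X):
  [15/16, -5/16, -1/4, -5/16] . (a_Y, a_Z, a_W, a_U) = 1/16
  [-3/16, 15/16, -5/16, -1/4] . (a_Y, a_Z, a_W, a_U) = 3/16
  [0, -1/16, 3/4, -5/16] . (a_Y, a_Z, a_W, a_U) = 1/4
  [-1/16, -1/8, -1/4, 7/8] . (a_Y, a_Z, a_W, a_U) = 3/16

Solving yields:
  a_Y = 1992/3167
  a_Z = 8489/12668
  a_W = 7723/12668
  a_U = 6703/12668

Starting state is Z, so the absorption probability is a_Z = 8489/12668.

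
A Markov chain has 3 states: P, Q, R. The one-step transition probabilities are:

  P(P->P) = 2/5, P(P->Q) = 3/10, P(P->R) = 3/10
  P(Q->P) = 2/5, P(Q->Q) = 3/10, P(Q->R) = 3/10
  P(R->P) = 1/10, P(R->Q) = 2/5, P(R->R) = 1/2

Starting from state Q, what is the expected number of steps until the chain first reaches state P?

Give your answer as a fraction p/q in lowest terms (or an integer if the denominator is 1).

Let h_i = expected steps to first reach P from state i.
Boundary: h_P = 0.
First-step equations for the other states:
  h_Q = 1 + 2/5*h_P + 3/10*h_Q + 3/10*h_R
  h_R = 1 + 1/10*h_P + 2/5*h_Q + 1/2*h_R

Substituting h_P = 0 and rearranging gives the linear system (I - Q) h = 1:
  [7/10, -3/10] . (h_Q, h_R) = 1
  [-2/5, 1/2] . (h_Q, h_R) = 1

Solving yields:
  h_Q = 80/23
  h_R = 110/23

Starting state is Q, so the expected hitting time is h_Q = 80/23.

Answer: 80/23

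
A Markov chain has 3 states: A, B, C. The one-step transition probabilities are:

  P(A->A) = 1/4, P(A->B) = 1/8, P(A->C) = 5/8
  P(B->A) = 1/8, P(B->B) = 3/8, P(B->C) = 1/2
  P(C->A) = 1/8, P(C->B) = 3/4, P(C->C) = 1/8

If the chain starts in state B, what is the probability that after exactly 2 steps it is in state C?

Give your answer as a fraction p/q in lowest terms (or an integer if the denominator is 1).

Answer: 21/64

Derivation:
Computing P^2 by repeated multiplication:
P^1 =
  A: [1/4, 1/8, 5/8]
  B: [1/8, 3/8, 1/2]
  C: [1/8, 3/4, 1/8]
P^2 =
  A: [5/32, 35/64, 19/64]
  B: [9/64, 17/32, 21/64]
  C: [9/64, 25/64, 15/32]

(P^2)[B -> C] = 21/64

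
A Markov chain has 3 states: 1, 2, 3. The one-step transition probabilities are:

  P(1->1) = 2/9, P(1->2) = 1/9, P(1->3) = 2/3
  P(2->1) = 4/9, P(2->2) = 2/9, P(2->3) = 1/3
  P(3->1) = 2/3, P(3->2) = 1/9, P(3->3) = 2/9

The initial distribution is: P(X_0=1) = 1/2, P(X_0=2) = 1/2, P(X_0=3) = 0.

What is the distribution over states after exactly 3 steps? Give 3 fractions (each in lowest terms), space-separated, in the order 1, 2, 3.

Propagating the distribution step by step (d_{t+1} = d_t * P):
d_0 = (1=1/2, 2=1/2, 3=0)
  d_1[1] = 1/2*2/9 + 1/2*4/9 + 0*2/3 = 1/3
  d_1[2] = 1/2*1/9 + 1/2*2/9 + 0*1/9 = 1/6
  d_1[3] = 1/2*2/3 + 1/2*1/3 + 0*2/9 = 1/2
d_1 = (1=1/3, 2=1/6, 3=1/2)
  d_2[1] = 1/3*2/9 + 1/6*4/9 + 1/2*2/3 = 13/27
  d_2[2] = 1/3*1/9 + 1/6*2/9 + 1/2*1/9 = 7/54
  d_2[3] = 1/3*2/3 + 1/6*1/3 + 1/2*2/9 = 7/18
d_2 = (1=13/27, 2=7/54, 3=7/18)
  d_3[1] = 13/27*2/9 + 7/54*4/9 + 7/18*2/3 = 103/243
  d_3[2] = 13/27*1/9 + 7/54*2/9 + 7/18*1/9 = 61/486
  d_3[3] = 13/27*2/3 + 7/54*1/3 + 7/18*2/9 = 73/162
d_3 = (1=103/243, 2=61/486, 3=73/162)

Answer: 103/243 61/486 73/162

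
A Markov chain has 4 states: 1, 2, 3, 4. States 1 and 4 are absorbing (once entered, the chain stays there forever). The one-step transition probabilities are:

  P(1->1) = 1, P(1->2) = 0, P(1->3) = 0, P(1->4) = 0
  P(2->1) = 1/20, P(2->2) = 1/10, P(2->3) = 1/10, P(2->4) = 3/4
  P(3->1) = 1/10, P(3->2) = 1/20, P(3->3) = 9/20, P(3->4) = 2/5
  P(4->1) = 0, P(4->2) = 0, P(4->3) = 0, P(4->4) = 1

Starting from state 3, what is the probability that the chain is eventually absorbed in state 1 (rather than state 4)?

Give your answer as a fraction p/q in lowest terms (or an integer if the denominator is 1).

Let a_i = P(absorbed in 1 | start in state i).
Boundary conditions: a_1 = 1, a_4 = 0.
For each transient state i, a_i = sum_j P(i->j) * a_j:
  a_2 = 1/20*a_1 + 1/10*a_2 + 1/10*a_3 + 3/4*a_4
  a_3 = 1/10*a_1 + 1/20*a_2 + 9/20*a_3 + 2/5*a_4

Substituting a_1 = 1 and a_4 = 0, rearrange to (I - Q) a = r where r[i] = P(i -> 1):
  [9/10, -1/10] . (a_2, a_3) = 1/20
  [-1/20, 11/20] . (a_2, a_3) = 1/10

Solving yields:
  a_2 = 15/196
  a_3 = 37/196

Starting state is 3, so the absorption probability is a_3 = 37/196.

Answer: 37/196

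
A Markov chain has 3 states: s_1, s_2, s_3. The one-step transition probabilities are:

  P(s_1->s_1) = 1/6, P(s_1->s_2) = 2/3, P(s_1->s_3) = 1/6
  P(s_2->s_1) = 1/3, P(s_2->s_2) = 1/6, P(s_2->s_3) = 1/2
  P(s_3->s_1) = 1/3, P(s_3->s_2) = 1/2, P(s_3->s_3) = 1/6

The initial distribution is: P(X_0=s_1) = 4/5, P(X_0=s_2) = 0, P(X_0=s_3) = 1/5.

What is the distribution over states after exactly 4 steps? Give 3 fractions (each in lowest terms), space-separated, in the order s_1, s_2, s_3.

Propagating the distribution step by step (d_{t+1} = d_t * P):
d_0 = (s_1=4/5, s_2=0, s_3=1/5)
  d_1[s_1] = 4/5*1/6 + 0*1/3 + 1/5*1/3 = 1/5
  d_1[s_2] = 4/5*2/3 + 0*1/6 + 1/5*1/2 = 19/30
  d_1[s_3] = 4/5*1/6 + 0*1/2 + 1/5*1/6 = 1/6
d_1 = (s_1=1/5, s_2=19/30, s_3=1/6)
  d_2[s_1] = 1/5*1/6 + 19/30*1/3 + 1/6*1/3 = 3/10
  d_2[s_2] = 1/5*2/3 + 19/30*1/6 + 1/6*1/2 = 29/90
  d_2[s_3] = 1/5*1/6 + 19/30*1/2 + 1/6*1/6 = 17/45
d_2 = (s_1=3/10, s_2=29/90, s_3=17/45)
  d_3[s_1] = 3/10*1/6 + 29/90*1/3 + 17/45*1/3 = 17/60
  d_3[s_2] = 3/10*2/3 + 29/90*1/6 + 17/45*1/2 = 239/540
  d_3[s_3] = 3/10*1/6 + 29/90*1/2 + 17/45*1/6 = 37/135
d_3 = (s_1=17/60, s_2=239/540, s_3=37/135)
  d_4[s_1] = 17/60*1/6 + 239/540*1/3 + 37/135*1/3 = 103/360
  d_4[s_2] = 17/60*2/3 + 239/540*1/6 + 37/135*1/2 = 259/648
  d_4[s_3] = 17/60*1/6 + 239/540*1/2 + 37/135*1/6 = 509/1620
d_4 = (s_1=103/360, s_2=259/648, s_3=509/1620)

Answer: 103/360 259/648 509/1620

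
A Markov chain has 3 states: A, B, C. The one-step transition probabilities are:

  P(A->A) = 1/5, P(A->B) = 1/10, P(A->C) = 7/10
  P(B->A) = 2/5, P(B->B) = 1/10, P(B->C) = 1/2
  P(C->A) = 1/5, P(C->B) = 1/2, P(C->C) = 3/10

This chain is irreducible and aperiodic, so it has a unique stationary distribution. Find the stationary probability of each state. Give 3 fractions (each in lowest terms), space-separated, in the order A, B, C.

Answer: 19/74 21/74 17/37

Derivation:
The stationary distribution satisfies pi = pi * P, i.e.:
  pi_A = 1/5*pi_A + 2/5*pi_B + 1/5*pi_C
  pi_B = 1/10*pi_A + 1/10*pi_B + 1/2*pi_C
  pi_C = 7/10*pi_A + 1/2*pi_B + 3/10*pi_C
with normalization: pi_A + pi_B + pi_C = 1.

Using the first 2 balance equations plus normalization, the linear system A*pi = b is:
  [-4/5, 2/5, 1/5] . pi = 0
  [1/10, -9/10, 1/2] . pi = 0
  [1, 1, 1] . pi = 1

Solving yields:
  pi_A = 19/74
  pi_B = 21/74
  pi_C = 17/37

Verification (pi * P):
  19/74*1/5 + 21/74*2/5 + 17/37*1/5 = 19/74 = pi_A  (ok)
  19/74*1/10 + 21/74*1/10 + 17/37*1/2 = 21/74 = pi_B  (ok)
  19/74*7/10 + 21/74*1/2 + 17/37*3/10 = 17/37 = pi_C  (ok)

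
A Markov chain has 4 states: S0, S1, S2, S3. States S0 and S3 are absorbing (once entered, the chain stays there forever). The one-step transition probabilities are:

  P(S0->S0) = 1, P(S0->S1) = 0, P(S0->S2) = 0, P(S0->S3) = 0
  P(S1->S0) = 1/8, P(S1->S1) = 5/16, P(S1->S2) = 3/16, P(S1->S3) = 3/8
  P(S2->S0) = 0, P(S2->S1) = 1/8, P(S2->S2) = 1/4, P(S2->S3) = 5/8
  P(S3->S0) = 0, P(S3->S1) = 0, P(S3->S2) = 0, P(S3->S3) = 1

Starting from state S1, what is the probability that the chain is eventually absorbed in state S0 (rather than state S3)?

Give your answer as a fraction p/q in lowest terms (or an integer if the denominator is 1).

Answer: 4/21

Derivation:
Let a_i = P(absorbed in S0 | start in state i).
Boundary conditions: a_S0 = 1, a_S3 = 0.
For each transient state i, a_i = sum_j P(i->j) * a_j:
  a_S1 = 1/8*a_S0 + 5/16*a_S1 + 3/16*a_S2 + 3/8*a_S3
  a_S2 = 0*a_S0 + 1/8*a_S1 + 1/4*a_S2 + 5/8*a_S3

Substituting a_S0 = 1 and a_S3 = 0, rearrange to (I - Q) a = r where r[i] = P(i -> S0):
  [11/16, -3/16] . (a_S1, a_S2) = 1/8
  [-1/8, 3/4] . (a_S1, a_S2) = 0

Solving yields:
  a_S1 = 4/21
  a_S2 = 2/63

Starting state is S1, so the absorption probability is a_S1 = 4/21.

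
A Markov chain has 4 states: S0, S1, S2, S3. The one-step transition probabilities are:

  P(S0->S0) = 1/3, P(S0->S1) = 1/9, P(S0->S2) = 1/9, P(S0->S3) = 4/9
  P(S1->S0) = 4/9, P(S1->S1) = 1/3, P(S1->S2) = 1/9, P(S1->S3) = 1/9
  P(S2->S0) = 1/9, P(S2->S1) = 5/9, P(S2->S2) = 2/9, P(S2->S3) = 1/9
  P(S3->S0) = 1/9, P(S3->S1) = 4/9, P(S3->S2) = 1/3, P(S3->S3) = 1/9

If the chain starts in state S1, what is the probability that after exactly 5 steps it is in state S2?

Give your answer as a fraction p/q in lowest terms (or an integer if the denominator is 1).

Answer: 385/2187

Derivation:
Computing P^5 by repeated multiplication:
P^1 =
  S0: [1/3, 1/9, 1/9, 4/9]
  S1: [4/9, 1/3, 1/9, 1/9]
  S2: [1/9, 5/9, 2/9, 1/9]
  S3: [1/9, 4/9, 1/3, 1/9]
P^2 =
  S0: [2/9, 1/3, 2/9, 2/9]
  S1: [26/81, 22/81, 4/27, 7/27]
  S2: [26/81, 10/27, 13/81, 4/27]
  S3: [23/81, 32/81, 14/81, 4/27]
P^3 =
  S0: [22/81, 29/81, 5/27, 5/27]
  S1: [199/729, 236/729, 5/27, 53/243]
  S2: [223/729, 229/729, 118/729, 53/243]
  S3: [223/729, 79/243, 119/729, 50/243]
P^4 =
  S0: [212/729, 244/729, 14/81, 49/243]
  S1: [1835/6561, 2218/6561, 394/2187, 442/2187]
  S2: [1862/6561, 712/2187, 1165/6561, 466/2187]
  S3: [1886/6561, 2129/6561, 1148/6561, 466/2187]
P^5 =
  S0: [1885/6561, 2162/6561, 383/2187, 455/2187]
  S1: [16885/59049, 19703/59049, 385/2187, 4022/19683]
  S2: [16693/59049, 19687/59049, 10522/59049, 4049/19683]
  S3: [16720/59049, 6535/19683, 10505/59049, 4073/19683]

(P^5)[S1 -> S2] = 385/2187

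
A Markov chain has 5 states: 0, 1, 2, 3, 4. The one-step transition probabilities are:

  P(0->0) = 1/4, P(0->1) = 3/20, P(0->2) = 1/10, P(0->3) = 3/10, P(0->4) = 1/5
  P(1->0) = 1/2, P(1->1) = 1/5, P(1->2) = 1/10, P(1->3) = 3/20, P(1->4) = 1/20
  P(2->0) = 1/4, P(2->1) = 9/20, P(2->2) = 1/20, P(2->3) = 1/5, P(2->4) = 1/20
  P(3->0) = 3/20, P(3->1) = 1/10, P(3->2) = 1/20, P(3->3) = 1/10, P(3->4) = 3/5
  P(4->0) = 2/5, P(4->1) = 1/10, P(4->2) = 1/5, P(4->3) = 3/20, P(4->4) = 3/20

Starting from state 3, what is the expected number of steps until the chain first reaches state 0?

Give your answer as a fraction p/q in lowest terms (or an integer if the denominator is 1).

Let h_i = expected steps to first reach 0 from state i.
Boundary: h_0 = 0.
First-step equations for the other states:
  h_1 = 1 + 1/2*h_0 + 1/5*h_1 + 1/10*h_2 + 3/20*h_3 + 1/20*h_4
  h_2 = 1 + 1/4*h_0 + 9/20*h_1 + 1/20*h_2 + 1/5*h_3 + 1/20*h_4
  h_3 = 1 + 3/20*h_0 + 1/10*h_1 + 1/20*h_2 + 1/10*h_3 + 3/5*h_4
  h_4 = 1 + 2/5*h_0 + 1/10*h_1 + 1/5*h_2 + 3/20*h_3 + 3/20*h_4

Substituting h_0 = 0 and rearranging gives the linear system (I - Q) h = 1:
  [4/5, -1/10, -3/20, -1/20] . (h_1, h_2, h_3, h_4) = 1
  [-9/20, 19/20, -1/5, -1/20] . (h_1, h_2, h_3, h_4) = 1
  [-1/10, -1/20, 9/10, -3/5] . (h_1, h_2, h_3, h_4) = 1
  [-1/10, -1/5, -3/20, 17/20] . (h_1, h_2, h_3, h_4) = 1

Solving yields:
  h_1 = 39670/16193
  h_2 = 49860/16193
  h_3 = 55310/16193
  h_4 = 45210/16193

Starting state is 3, so the expected hitting time is h_3 = 55310/16193.

Answer: 55310/16193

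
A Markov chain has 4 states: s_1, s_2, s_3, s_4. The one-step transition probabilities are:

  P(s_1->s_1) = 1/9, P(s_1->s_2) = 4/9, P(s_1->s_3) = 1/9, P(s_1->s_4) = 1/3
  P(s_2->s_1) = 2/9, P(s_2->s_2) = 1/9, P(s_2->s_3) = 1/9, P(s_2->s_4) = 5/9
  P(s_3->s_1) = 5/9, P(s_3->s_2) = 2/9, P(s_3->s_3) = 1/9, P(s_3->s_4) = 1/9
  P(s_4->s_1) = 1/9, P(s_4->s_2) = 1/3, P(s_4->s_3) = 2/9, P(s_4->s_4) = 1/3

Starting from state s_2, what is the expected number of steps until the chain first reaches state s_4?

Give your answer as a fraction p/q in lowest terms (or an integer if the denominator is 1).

Answer: 405/184

Derivation:
Let h_i = expected steps to first reach s_4 from state i.
Boundary: h_s_4 = 0.
First-step equations for the other states:
  h_s_1 = 1 + 1/9*h_s_1 + 4/9*h_s_2 + 1/9*h_s_3 + 1/3*h_s_4
  h_s_2 = 1 + 2/9*h_s_1 + 1/9*h_s_2 + 1/9*h_s_3 + 5/9*h_s_4
  h_s_3 = 1 + 5/9*h_s_1 + 2/9*h_s_2 + 1/9*h_s_3 + 1/9*h_s_4

Substituting h_s_4 = 0 and rearranging gives the linear system (I - Q) h = 1:
  [8/9, -4/9, -1/9] . (h_s_1, h_s_2, h_s_3) = 1
  [-2/9, 8/9, -1/9] . (h_s_1, h_s_2, h_s_3) = 1
  [-5/9, -2/9, 8/9] . (h_s_1, h_s_2, h_s_3) = 1

Solving yields:
  h_s_1 = 243/92
  h_s_2 = 405/184
  h_s_3 = 153/46

Starting state is s_2, so the expected hitting time is h_s_2 = 405/184.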